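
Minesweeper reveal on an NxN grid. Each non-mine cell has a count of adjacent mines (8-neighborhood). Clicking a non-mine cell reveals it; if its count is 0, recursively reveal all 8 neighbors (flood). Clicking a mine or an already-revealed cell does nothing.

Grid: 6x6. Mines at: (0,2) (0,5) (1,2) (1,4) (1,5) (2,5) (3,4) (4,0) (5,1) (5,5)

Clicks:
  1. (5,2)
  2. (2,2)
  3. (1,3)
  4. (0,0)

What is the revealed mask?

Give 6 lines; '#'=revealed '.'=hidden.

Answer: ##....
##.#..
###...
##....
......
..#...

Derivation:
Click 1 (5,2) count=1: revealed 1 new [(5,2)] -> total=1
Click 2 (2,2) count=1: revealed 1 new [(2,2)] -> total=2
Click 3 (1,3) count=3: revealed 1 new [(1,3)] -> total=3
Click 4 (0,0) count=0: revealed 8 new [(0,0) (0,1) (1,0) (1,1) (2,0) (2,1) (3,0) (3,1)] -> total=11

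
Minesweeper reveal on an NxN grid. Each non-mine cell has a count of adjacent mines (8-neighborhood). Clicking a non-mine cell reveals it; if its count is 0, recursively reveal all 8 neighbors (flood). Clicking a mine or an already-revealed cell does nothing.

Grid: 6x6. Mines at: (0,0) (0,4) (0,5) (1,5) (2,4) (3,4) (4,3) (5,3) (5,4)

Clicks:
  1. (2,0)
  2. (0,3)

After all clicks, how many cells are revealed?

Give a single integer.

Answer: 21

Derivation:
Click 1 (2,0) count=0: revealed 21 new [(0,1) (0,2) (0,3) (1,0) (1,1) (1,2) (1,3) (2,0) (2,1) (2,2) (2,3) (3,0) (3,1) (3,2) (3,3) (4,0) (4,1) (4,2) (5,0) (5,1) (5,2)] -> total=21
Click 2 (0,3) count=1: revealed 0 new [(none)] -> total=21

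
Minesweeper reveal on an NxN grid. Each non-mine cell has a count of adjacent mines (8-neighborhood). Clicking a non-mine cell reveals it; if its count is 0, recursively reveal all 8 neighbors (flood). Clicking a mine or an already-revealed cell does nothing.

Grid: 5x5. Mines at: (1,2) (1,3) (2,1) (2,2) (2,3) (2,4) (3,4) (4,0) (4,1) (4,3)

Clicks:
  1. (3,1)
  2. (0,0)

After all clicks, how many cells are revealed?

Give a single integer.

Click 1 (3,1) count=4: revealed 1 new [(3,1)] -> total=1
Click 2 (0,0) count=0: revealed 4 new [(0,0) (0,1) (1,0) (1,1)] -> total=5

Answer: 5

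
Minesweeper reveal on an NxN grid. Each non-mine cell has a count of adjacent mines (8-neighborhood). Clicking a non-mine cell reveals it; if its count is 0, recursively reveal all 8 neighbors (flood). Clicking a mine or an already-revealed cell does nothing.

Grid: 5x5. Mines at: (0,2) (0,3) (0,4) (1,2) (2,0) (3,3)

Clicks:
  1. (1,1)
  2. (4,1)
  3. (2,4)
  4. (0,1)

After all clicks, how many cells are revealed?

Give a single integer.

Answer: 9

Derivation:
Click 1 (1,1) count=3: revealed 1 new [(1,1)] -> total=1
Click 2 (4,1) count=0: revealed 6 new [(3,0) (3,1) (3,2) (4,0) (4,1) (4,2)] -> total=7
Click 3 (2,4) count=1: revealed 1 new [(2,4)] -> total=8
Click 4 (0,1) count=2: revealed 1 new [(0,1)] -> total=9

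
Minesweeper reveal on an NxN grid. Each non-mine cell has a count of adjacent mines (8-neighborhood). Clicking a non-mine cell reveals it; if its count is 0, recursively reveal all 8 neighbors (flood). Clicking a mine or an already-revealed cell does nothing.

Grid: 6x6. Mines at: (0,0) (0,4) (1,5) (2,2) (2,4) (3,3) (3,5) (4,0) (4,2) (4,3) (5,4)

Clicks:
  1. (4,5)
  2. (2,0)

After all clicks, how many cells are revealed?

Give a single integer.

Answer: 7

Derivation:
Click 1 (4,5) count=2: revealed 1 new [(4,5)] -> total=1
Click 2 (2,0) count=0: revealed 6 new [(1,0) (1,1) (2,0) (2,1) (3,0) (3,1)] -> total=7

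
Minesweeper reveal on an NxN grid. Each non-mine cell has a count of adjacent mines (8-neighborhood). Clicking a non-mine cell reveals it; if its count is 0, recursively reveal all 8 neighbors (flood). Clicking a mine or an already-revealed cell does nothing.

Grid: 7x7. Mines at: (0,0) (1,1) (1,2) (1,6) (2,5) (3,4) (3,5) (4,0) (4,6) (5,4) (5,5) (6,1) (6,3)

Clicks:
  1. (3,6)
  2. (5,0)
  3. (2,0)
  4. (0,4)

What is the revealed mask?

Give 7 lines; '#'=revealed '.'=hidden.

Answer: ...###.
...###.
#......
......#
.......
#......
.......

Derivation:
Click 1 (3,6) count=3: revealed 1 new [(3,6)] -> total=1
Click 2 (5,0) count=2: revealed 1 new [(5,0)] -> total=2
Click 3 (2,0) count=1: revealed 1 new [(2,0)] -> total=3
Click 4 (0,4) count=0: revealed 6 new [(0,3) (0,4) (0,5) (1,3) (1,4) (1,5)] -> total=9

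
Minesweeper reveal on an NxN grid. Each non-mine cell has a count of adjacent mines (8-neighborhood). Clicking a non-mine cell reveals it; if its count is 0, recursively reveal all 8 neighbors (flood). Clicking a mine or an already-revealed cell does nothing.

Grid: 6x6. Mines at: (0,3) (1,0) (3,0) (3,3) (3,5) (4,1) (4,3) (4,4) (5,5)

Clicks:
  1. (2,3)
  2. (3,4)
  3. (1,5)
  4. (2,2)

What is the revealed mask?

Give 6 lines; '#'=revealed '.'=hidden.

Answer: ....##
....##
..####
....#.
......
......

Derivation:
Click 1 (2,3) count=1: revealed 1 new [(2,3)] -> total=1
Click 2 (3,4) count=4: revealed 1 new [(3,4)] -> total=2
Click 3 (1,5) count=0: revealed 6 new [(0,4) (0,5) (1,4) (1,5) (2,4) (2,5)] -> total=8
Click 4 (2,2) count=1: revealed 1 new [(2,2)] -> total=9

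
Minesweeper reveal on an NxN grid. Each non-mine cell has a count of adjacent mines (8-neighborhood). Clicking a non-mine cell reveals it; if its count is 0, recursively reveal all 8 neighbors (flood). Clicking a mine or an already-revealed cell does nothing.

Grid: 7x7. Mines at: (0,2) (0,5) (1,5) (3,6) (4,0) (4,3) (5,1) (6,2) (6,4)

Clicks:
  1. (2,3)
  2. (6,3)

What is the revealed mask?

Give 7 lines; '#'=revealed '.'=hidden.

Answer: ##.....
#####..
#####..
#####..
.......
.......
...#...

Derivation:
Click 1 (2,3) count=0: revealed 17 new [(0,0) (0,1) (1,0) (1,1) (1,2) (1,3) (1,4) (2,0) (2,1) (2,2) (2,3) (2,4) (3,0) (3,1) (3,2) (3,3) (3,4)] -> total=17
Click 2 (6,3) count=2: revealed 1 new [(6,3)] -> total=18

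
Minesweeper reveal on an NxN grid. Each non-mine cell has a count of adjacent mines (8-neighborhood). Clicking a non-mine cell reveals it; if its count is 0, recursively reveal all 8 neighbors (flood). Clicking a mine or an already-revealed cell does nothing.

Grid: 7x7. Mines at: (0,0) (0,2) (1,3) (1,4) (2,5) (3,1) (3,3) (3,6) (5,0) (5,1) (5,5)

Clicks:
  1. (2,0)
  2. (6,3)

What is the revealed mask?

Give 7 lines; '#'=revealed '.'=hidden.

Answer: .......
.......
#......
.......
..###..
..###..
..###..

Derivation:
Click 1 (2,0) count=1: revealed 1 new [(2,0)] -> total=1
Click 2 (6,3) count=0: revealed 9 new [(4,2) (4,3) (4,4) (5,2) (5,3) (5,4) (6,2) (6,3) (6,4)] -> total=10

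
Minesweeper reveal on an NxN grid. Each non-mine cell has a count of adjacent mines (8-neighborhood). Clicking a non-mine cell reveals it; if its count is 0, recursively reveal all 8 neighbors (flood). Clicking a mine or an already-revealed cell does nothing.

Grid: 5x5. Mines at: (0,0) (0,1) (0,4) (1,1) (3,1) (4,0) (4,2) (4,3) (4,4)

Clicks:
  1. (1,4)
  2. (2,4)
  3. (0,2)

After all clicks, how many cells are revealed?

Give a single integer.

Click 1 (1,4) count=1: revealed 1 new [(1,4)] -> total=1
Click 2 (2,4) count=0: revealed 8 new [(1,2) (1,3) (2,2) (2,3) (2,4) (3,2) (3,3) (3,4)] -> total=9
Click 3 (0,2) count=2: revealed 1 new [(0,2)] -> total=10

Answer: 10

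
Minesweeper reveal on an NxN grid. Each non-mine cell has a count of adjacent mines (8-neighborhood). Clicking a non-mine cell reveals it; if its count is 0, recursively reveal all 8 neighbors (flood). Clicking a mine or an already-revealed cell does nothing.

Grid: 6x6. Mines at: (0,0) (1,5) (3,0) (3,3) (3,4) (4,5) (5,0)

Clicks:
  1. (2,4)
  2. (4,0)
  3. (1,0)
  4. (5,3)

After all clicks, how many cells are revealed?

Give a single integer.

Click 1 (2,4) count=3: revealed 1 new [(2,4)] -> total=1
Click 2 (4,0) count=2: revealed 1 new [(4,0)] -> total=2
Click 3 (1,0) count=1: revealed 1 new [(1,0)] -> total=3
Click 4 (5,3) count=0: revealed 8 new [(4,1) (4,2) (4,3) (4,4) (5,1) (5,2) (5,3) (5,4)] -> total=11

Answer: 11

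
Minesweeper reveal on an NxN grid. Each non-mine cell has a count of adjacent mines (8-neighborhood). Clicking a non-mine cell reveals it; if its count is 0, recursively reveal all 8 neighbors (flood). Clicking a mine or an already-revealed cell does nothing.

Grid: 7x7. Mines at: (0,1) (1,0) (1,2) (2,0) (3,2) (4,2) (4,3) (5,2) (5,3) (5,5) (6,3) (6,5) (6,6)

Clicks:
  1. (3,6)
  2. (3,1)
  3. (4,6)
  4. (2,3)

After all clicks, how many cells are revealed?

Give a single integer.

Click 1 (3,6) count=0: revealed 19 new [(0,3) (0,4) (0,5) (0,6) (1,3) (1,4) (1,5) (1,6) (2,3) (2,4) (2,5) (2,6) (3,3) (3,4) (3,5) (3,6) (4,4) (4,5) (4,6)] -> total=19
Click 2 (3,1) count=3: revealed 1 new [(3,1)] -> total=20
Click 3 (4,6) count=1: revealed 0 new [(none)] -> total=20
Click 4 (2,3) count=2: revealed 0 new [(none)] -> total=20

Answer: 20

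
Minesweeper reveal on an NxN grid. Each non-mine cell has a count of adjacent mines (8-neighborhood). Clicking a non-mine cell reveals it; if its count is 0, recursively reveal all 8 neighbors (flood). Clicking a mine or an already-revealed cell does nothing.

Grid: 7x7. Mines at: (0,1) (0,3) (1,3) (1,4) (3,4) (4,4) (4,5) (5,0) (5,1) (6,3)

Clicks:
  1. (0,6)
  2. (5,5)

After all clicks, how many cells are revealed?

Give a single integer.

Click 1 (0,6) count=0: revealed 8 new [(0,5) (0,6) (1,5) (1,6) (2,5) (2,6) (3,5) (3,6)] -> total=8
Click 2 (5,5) count=2: revealed 1 new [(5,5)] -> total=9

Answer: 9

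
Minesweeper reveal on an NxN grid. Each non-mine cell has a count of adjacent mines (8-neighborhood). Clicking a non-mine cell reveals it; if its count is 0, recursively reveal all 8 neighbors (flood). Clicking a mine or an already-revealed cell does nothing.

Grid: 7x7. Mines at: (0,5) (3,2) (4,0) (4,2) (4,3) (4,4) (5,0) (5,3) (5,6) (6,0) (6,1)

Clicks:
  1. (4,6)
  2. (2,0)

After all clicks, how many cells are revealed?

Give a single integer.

Click 1 (4,6) count=1: revealed 1 new [(4,6)] -> total=1
Click 2 (2,0) count=0: revealed 26 new [(0,0) (0,1) (0,2) (0,3) (0,4) (1,0) (1,1) (1,2) (1,3) (1,4) (1,5) (1,6) (2,0) (2,1) (2,2) (2,3) (2,4) (2,5) (2,6) (3,0) (3,1) (3,3) (3,4) (3,5) (3,6) (4,5)] -> total=27

Answer: 27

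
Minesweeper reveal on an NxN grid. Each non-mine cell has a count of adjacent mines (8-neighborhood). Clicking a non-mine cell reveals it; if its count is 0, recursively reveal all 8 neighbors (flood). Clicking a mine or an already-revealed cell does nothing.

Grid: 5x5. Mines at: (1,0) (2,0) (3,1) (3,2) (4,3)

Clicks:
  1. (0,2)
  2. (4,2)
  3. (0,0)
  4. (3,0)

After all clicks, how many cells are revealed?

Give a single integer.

Answer: 17

Derivation:
Click 1 (0,2) count=0: revealed 14 new [(0,1) (0,2) (0,3) (0,4) (1,1) (1,2) (1,3) (1,4) (2,1) (2,2) (2,3) (2,4) (3,3) (3,4)] -> total=14
Click 2 (4,2) count=3: revealed 1 new [(4,2)] -> total=15
Click 3 (0,0) count=1: revealed 1 new [(0,0)] -> total=16
Click 4 (3,0) count=2: revealed 1 new [(3,0)] -> total=17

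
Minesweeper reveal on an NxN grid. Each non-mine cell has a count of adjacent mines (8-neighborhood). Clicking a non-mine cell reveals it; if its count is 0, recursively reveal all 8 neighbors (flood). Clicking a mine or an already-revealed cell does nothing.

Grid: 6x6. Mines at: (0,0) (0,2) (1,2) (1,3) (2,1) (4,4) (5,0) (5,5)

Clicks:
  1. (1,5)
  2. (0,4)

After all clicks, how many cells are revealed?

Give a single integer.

Answer: 8

Derivation:
Click 1 (1,5) count=0: revealed 8 new [(0,4) (0,5) (1,4) (1,5) (2,4) (2,5) (3,4) (3,5)] -> total=8
Click 2 (0,4) count=1: revealed 0 new [(none)] -> total=8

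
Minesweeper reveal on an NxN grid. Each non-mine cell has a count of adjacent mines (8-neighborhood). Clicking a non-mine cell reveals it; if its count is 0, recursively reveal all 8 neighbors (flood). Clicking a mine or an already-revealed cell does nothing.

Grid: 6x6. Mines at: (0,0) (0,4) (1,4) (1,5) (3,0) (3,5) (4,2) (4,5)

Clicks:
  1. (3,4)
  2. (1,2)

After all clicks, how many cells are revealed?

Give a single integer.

Click 1 (3,4) count=2: revealed 1 new [(3,4)] -> total=1
Click 2 (1,2) count=0: revealed 12 new [(0,1) (0,2) (0,3) (1,1) (1,2) (1,3) (2,1) (2,2) (2,3) (3,1) (3,2) (3,3)] -> total=13

Answer: 13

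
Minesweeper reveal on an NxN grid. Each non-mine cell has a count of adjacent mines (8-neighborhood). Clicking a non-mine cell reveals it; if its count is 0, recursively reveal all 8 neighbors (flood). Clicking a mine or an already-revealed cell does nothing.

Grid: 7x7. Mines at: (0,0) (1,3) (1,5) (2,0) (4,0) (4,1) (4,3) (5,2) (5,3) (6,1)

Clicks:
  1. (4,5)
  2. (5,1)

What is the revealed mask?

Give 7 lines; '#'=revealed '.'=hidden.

Answer: .......
.......
....###
....###
....###
.#..###
....###

Derivation:
Click 1 (4,5) count=0: revealed 15 new [(2,4) (2,5) (2,6) (3,4) (3,5) (3,6) (4,4) (4,5) (4,6) (5,4) (5,5) (5,6) (6,4) (6,5) (6,6)] -> total=15
Click 2 (5,1) count=4: revealed 1 new [(5,1)] -> total=16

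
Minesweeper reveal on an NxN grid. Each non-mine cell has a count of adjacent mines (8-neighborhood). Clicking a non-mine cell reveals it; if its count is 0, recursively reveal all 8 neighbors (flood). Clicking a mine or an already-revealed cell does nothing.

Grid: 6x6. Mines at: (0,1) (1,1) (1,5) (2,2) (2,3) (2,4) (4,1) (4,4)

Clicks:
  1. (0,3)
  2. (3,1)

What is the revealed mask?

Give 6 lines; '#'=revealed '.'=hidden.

Click 1 (0,3) count=0: revealed 6 new [(0,2) (0,3) (0,4) (1,2) (1,3) (1,4)] -> total=6
Click 2 (3,1) count=2: revealed 1 new [(3,1)] -> total=7

Answer: ..###.
..###.
......
.#....
......
......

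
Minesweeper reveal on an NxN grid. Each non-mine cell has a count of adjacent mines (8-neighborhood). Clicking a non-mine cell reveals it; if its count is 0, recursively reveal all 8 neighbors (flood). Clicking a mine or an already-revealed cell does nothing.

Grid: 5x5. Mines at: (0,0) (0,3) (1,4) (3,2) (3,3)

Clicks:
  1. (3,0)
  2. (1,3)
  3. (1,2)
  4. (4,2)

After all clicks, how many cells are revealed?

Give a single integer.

Answer: 11

Derivation:
Click 1 (3,0) count=0: revealed 8 new [(1,0) (1,1) (2,0) (2,1) (3,0) (3,1) (4,0) (4,1)] -> total=8
Click 2 (1,3) count=2: revealed 1 new [(1,3)] -> total=9
Click 3 (1,2) count=1: revealed 1 new [(1,2)] -> total=10
Click 4 (4,2) count=2: revealed 1 new [(4,2)] -> total=11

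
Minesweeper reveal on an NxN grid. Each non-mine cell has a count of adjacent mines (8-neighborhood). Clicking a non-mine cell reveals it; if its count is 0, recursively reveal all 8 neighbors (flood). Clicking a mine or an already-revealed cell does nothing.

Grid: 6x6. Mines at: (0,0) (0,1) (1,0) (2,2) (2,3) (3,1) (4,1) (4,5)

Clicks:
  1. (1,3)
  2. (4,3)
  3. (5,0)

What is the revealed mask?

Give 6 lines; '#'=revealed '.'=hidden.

Answer: ......
...#..
......
..###.
..###.
#.###.

Derivation:
Click 1 (1,3) count=2: revealed 1 new [(1,3)] -> total=1
Click 2 (4,3) count=0: revealed 9 new [(3,2) (3,3) (3,4) (4,2) (4,3) (4,4) (5,2) (5,3) (5,4)] -> total=10
Click 3 (5,0) count=1: revealed 1 new [(5,0)] -> total=11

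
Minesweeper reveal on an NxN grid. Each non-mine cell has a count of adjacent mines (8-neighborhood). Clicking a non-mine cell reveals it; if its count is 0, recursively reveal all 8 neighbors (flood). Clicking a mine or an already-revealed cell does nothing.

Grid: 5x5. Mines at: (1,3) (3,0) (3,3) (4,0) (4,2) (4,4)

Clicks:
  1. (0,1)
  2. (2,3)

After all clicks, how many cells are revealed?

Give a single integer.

Answer: 10

Derivation:
Click 1 (0,1) count=0: revealed 9 new [(0,0) (0,1) (0,2) (1,0) (1,1) (1,2) (2,0) (2,1) (2,2)] -> total=9
Click 2 (2,3) count=2: revealed 1 new [(2,3)] -> total=10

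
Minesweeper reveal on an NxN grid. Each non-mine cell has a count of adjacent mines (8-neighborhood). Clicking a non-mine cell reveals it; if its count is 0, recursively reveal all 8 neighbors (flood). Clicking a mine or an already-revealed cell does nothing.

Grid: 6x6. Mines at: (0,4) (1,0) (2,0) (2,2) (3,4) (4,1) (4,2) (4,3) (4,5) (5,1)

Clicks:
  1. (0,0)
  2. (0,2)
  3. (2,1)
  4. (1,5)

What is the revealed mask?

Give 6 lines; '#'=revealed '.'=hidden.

Answer: ####..
.###.#
.#....
......
......
......

Derivation:
Click 1 (0,0) count=1: revealed 1 new [(0,0)] -> total=1
Click 2 (0,2) count=0: revealed 6 new [(0,1) (0,2) (0,3) (1,1) (1,2) (1,3)] -> total=7
Click 3 (2,1) count=3: revealed 1 new [(2,1)] -> total=8
Click 4 (1,5) count=1: revealed 1 new [(1,5)] -> total=9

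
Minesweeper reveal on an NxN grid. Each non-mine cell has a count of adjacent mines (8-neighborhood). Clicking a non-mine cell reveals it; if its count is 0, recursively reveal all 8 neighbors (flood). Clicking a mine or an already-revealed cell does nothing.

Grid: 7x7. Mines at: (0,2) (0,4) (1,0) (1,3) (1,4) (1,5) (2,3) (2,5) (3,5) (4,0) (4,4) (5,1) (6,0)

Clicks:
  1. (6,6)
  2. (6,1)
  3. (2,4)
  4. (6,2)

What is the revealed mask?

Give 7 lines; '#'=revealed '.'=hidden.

Answer: .......
.......
....#..
.......
.....##
..#####
.######

Derivation:
Click 1 (6,6) count=0: revealed 12 new [(4,5) (4,6) (5,2) (5,3) (5,4) (5,5) (5,6) (6,2) (6,3) (6,4) (6,5) (6,6)] -> total=12
Click 2 (6,1) count=2: revealed 1 new [(6,1)] -> total=13
Click 3 (2,4) count=6: revealed 1 new [(2,4)] -> total=14
Click 4 (6,2) count=1: revealed 0 new [(none)] -> total=14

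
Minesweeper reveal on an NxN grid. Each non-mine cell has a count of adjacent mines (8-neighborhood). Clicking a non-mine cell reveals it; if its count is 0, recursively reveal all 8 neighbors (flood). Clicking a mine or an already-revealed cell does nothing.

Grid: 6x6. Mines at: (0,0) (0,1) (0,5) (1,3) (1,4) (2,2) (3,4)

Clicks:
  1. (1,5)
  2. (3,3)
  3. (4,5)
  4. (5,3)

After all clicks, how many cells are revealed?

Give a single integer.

Click 1 (1,5) count=2: revealed 1 new [(1,5)] -> total=1
Click 2 (3,3) count=2: revealed 1 new [(3,3)] -> total=2
Click 3 (4,5) count=1: revealed 1 new [(4,5)] -> total=3
Click 4 (5,3) count=0: revealed 18 new [(1,0) (1,1) (2,0) (2,1) (3,0) (3,1) (3,2) (4,0) (4,1) (4,2) (4,3) (4,4) (5,0) (5,1) (5,2) (5,3) (5,4) (5,5)] -> total=21

Answer: 21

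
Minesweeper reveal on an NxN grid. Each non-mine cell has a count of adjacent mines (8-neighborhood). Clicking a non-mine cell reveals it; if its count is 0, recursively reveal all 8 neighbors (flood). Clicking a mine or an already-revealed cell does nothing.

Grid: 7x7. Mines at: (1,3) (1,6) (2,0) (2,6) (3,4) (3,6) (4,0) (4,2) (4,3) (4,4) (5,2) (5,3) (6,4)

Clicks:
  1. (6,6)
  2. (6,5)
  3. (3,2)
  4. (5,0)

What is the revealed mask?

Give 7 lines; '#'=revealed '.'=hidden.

Click 1 (6,6) count=0: revealed 6 new [(4,5) (4,6) (5,5) (5,6) (6,5) (6,6)] -> total=6
Click 2 (6,5) count=1: revealed 0 new [(none)] -> total=6
Click 3 (3,2) count=2: revealed 1 new [(3,2)] -> total=7
Click 4 (5,0) count=1: revealed 1 new [(5,0)] -> total=8

Answer: .......
.......
.......
..#....
.....##
#....##
.....##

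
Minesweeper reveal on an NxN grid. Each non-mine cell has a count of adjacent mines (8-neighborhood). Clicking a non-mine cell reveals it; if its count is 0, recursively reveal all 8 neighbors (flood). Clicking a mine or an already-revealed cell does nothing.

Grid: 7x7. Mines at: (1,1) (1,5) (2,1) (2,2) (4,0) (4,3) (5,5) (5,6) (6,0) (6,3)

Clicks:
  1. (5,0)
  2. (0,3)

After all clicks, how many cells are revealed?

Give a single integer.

Click 1 (5,0) count=2: revealed 1 new [(5,0)] -> total=1
Click 2 (0,3) count=0: revealed 6 new [(0,2) (0,3) (0,4) (1,2) (1,3) (1,4)] -> total=7

Answer: 7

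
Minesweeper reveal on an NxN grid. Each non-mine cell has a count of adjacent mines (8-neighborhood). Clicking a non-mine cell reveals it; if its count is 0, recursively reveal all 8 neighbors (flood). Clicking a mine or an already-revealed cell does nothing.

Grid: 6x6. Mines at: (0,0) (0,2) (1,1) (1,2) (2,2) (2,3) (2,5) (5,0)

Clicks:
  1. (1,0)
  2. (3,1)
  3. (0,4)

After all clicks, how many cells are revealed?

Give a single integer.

Click 1 (1,0) count=2: revealed 1 new [(1,0)] -> total=1
Click 2 (3,1) count=1: revealed 1 new [(3,1)] -> total=2
Click 3 (0,4) count=0: revealed 6 new [(0,3) (0,4) (0,5) (1,3) (1,4) (1,5)] -> total=8

Answer: 8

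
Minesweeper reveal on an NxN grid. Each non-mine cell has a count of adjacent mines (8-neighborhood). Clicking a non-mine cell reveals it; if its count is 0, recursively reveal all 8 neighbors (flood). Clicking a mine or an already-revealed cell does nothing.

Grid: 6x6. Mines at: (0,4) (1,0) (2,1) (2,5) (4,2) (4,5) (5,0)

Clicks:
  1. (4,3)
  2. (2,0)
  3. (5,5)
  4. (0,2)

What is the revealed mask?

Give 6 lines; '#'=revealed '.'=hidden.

Click 1 (4,3) count=1: revealed 1 new [(4,3)] -> total=1
Click 2 (2,0) count=2: revealed 1 new [(2,0)] -> total=2
Click 3 (5,5) count=1: revealed 1 new [(5,5)] -> total=3
Click 4 (0,2) count=0: revealed 6 new [(0,1) (0,2) (0,3) (1,1) (1,2) (1,3)] -> total=9

Answer: .###..
.###..
#.....
......
...#..
.....#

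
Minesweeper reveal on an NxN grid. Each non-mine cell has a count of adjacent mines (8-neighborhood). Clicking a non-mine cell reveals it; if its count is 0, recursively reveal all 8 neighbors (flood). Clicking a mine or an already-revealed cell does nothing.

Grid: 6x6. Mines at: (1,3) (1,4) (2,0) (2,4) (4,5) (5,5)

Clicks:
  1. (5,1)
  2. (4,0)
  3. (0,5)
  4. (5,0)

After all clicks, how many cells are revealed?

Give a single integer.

Click 1 (5,1) count=0: revealed 18 new [(2,1) (2,2) (2,3) (3,0) (3,1) (3,2) (3,3) (3,4) (4,0) (4,1) (4,2) (4,3) (4,4) (5,0) (5,1) (5,2) (5,3) (5,4)] -> total=18
Click 2 (4,0) count=0: revealed 0 new [(none)] -> total=18
Click 3 (0,5) count=1: revealed 1 new [(0,5)] -> total=19
Click 4 (5,0) count=0: revealed 0 new [(none)] -> total=19

Answer: 19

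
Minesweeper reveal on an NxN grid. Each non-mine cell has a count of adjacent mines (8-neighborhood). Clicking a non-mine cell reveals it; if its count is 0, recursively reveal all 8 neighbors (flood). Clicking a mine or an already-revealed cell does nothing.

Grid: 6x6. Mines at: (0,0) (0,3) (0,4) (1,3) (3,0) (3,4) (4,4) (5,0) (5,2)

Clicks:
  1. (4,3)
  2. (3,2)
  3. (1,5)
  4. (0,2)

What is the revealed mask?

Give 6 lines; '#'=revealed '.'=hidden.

Answer: ..#...
.....#
.###..
.###..
.###..
......

Derivation:
Click 1 (4,3) count=3: revealed 1 new [(4,3)] -> total=1
Click 2 (3,2) count=0: revealed 8 new [(2,1) (2,2) (2,3) (3,1) (3,2) (3,3) (4,1) (4,2)] -> total=9
Click 3 (1,5) count=1: revealed 1 new [(1,5)] -> total=10
Click 4 (0,2) count=2: revealed 1 new [(0,2)] -> total=11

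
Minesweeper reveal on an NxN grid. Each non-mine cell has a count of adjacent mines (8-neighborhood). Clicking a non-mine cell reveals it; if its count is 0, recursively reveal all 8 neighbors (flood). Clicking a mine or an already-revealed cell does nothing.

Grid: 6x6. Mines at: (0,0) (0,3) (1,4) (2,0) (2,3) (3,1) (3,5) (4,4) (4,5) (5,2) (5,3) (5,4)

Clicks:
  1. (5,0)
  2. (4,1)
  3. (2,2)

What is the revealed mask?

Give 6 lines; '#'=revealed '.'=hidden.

Answer: ......
......
..#...
......
##....
##....

Derivation:
Click 1 (5,0) count=0: revealed 4 new [(4,0) (4,1) (5,0) (5,1)] -> total=4
Click 2 (4,1) count=2: revealed 0 new [(none)] -> total=4
Click 3 (2,2) count=2: revealed 1 new [(2,2)] -> total=5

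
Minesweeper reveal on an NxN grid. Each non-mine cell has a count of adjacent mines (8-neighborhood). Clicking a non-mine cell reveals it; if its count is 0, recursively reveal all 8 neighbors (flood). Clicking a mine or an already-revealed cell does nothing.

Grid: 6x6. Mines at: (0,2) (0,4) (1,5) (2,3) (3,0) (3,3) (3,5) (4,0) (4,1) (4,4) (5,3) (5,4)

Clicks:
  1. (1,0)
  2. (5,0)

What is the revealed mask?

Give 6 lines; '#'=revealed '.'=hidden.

Answer: ##....
##....
##....
......
......
#.....

Derivation:
Click 1 (1,0) count=0: revealed 6 new [(0,0) (0,1) (1,0) (1,1) (2,0) (2,1)] -> total=6
Click 2 (5,0) count=2: revealed 1 new [(5,0)] -> total=7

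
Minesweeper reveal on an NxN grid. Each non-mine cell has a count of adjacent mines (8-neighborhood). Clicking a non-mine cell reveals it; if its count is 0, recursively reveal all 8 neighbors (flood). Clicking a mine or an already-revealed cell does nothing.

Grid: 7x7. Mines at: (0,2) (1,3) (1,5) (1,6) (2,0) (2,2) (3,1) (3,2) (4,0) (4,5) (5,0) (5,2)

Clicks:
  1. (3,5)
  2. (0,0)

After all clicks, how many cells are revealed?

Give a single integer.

Answer: 5

Derivation:
Click 1 (3,5) count=1: revealed 1 new [(3,5)] -> total=1
Click 2 (0,0) count=0: revealed 4 new [(0,0) (0,1) (1,0) (1,1)] -> total=5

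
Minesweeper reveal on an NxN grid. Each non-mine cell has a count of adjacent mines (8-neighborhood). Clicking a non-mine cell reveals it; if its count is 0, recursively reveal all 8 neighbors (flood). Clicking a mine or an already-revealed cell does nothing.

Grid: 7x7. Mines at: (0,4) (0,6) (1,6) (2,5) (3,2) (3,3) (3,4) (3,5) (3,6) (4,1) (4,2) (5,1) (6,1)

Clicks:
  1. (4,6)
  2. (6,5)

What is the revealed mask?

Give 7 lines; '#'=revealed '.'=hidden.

Answer: .......
.......
.......
.......
...####
..#####
..#####

Derivation:
Click 1 (4,6) count=2: revealed 1 new [(4,6)] -> total=1
Click 2 (6,5) count=0: revealed 13 new [(4,3) (4,4) (4,5) (5,2) (5,3) (5,4) (5,5) (5,6) (6,2) (6,3) (6,4) (6,5) (6,6)] -> total=14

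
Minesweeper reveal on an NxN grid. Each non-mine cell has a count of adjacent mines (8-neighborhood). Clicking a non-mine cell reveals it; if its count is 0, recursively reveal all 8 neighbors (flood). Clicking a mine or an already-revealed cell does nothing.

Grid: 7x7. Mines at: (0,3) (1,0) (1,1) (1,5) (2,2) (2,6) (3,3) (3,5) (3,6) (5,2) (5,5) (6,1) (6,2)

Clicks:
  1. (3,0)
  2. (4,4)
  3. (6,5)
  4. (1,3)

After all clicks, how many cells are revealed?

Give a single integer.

Answer: 11

Derivation:
Click 1 (3,0) count=0: revealed 8 new [(2,0) (2,1) (3,0) (3,1) (4,0) (4,1) (5,0) (5,1)] -> total=8
Click 2 (4,4) count=3: revealed 1 new [(4,4)] -> total=9
Click 3 (6,5) count=1: revealed 1 new [(6,5)] -> total=10
Click 4 (1,3) count=2: revealed 1 new [(1,3)] -> total=11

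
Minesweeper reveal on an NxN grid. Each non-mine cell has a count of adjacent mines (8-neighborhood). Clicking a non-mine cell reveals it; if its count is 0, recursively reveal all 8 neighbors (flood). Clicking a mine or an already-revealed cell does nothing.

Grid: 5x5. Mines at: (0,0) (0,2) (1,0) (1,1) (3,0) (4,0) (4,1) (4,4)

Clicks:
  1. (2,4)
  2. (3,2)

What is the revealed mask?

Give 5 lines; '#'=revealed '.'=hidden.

Click 1 (2,4) count=0: revealed 11 new [(0,3) (0,4) (1,2) (1,3) (1,4) (2,2) (2,3) (2,4) (3,2) (3,3) (3,4)] -> total=11
Click 2 (3,2) count=1: revealed 0 new [(none)] -> total=11

Answer: ...##
..###
..###
..###
.....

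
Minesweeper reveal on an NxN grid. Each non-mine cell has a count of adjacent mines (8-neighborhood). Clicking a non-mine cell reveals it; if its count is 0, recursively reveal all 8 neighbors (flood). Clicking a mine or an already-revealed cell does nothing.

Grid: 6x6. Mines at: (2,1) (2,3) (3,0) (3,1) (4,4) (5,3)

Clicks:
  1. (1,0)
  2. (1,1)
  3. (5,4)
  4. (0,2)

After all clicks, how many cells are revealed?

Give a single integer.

Click 1 (1,0) count=1: revealed 1 new [(1,0)] -> total=1
Click 2 (1,1) count=1: revealed 1 new [(1,1)] -> total=2
Click 3 (5,4) count=2: revealed 1 new [(5,4)] -> total=3
Click 4 (0,2) count=0: revealed 14 new [(0,0) (0,1) (0,2) (0,3) (0,4) (0,5) (1,2) (1,3) (1,4) (1,5) (2,4) (2,5) (3,4) (3,5)] -> total=17

Answer: 17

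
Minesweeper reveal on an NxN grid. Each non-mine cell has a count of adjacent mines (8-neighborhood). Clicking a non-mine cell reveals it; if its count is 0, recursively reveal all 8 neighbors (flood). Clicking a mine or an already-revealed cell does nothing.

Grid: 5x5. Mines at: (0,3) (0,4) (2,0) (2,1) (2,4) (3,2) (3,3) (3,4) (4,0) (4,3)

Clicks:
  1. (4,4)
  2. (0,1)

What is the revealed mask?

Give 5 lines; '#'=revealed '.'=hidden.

Click 1 (4,4) count=3: revealed 1 new [(4,4)] -> total=1
Click 2 (0,1) count=0: revealed 6 new [(0,0) (0,1) (0,2) (1,0) (1,1) (1,2)] -> total=7

Answer: ###..
###..
.....
.....
....#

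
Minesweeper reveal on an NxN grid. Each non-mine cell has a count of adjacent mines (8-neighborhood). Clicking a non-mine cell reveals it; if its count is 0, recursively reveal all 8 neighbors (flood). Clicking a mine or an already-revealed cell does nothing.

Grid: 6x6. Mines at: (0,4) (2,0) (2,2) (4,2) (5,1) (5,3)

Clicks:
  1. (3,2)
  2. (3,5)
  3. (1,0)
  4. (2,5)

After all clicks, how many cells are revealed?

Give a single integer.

Answer: 16

Derivation:
Click 1 (3,2) count=2: revealed 1 new [(3,2)] -> total=1
Click 2 (3,5) count=0: revealed 14 new [(1,3) (1,4) (1,5) (2,3) (2,4) (2,5) (3,3) (3,4) (3,5) (4,3) (4,4) (4,5) (5,4) (5,5)] -> total=15
Click 3 (1,0) count=1: revealed 1 new [(1,0)] -> total=16
Click 4 (2,5) count=0: revealed 0 new [(none)] -> total=16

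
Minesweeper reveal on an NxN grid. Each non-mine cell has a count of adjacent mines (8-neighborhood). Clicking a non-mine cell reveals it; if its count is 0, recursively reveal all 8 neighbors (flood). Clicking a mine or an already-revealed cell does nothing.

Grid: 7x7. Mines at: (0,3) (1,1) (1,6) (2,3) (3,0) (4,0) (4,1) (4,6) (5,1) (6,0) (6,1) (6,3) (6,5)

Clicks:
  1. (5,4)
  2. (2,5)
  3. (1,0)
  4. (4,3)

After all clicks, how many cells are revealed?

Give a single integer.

Click 1 (5,4) count=2: revealed 1 new [(5,4)] -> total=1
Click 2 (2,5) count=1: revealed 1 new [(2,5)] -> total=2
Click 3 (1,0) count=1: revealed 1 new [(1,0)] -> total=3
Click 4 (4,3) count=0: revealed 11 new [(3,2) (3,3) (3,4) (3,5) (4,2) (4,3) (4,4) (4,5) (5,2) (5,3) (5,5)] -> total=14

Answer: 14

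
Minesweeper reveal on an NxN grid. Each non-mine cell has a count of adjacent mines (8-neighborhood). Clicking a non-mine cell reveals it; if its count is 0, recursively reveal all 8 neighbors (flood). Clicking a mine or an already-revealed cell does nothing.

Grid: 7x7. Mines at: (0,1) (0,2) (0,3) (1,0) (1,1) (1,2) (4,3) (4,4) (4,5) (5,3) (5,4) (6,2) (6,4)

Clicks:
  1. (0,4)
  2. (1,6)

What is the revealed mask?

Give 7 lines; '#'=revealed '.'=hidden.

Answer: ....###
...####
...####
...####
.......
.......
.......

Derivation:
Click 1 (0,4) count=1: revealed 1 new [(0,4)] -> total=1
Click 2 (1,6) count=0: revealed 14 new [(0,5) (0,6) (1,3) (1,4) (1,5) (1,6) (2,3) (2,4) (2,5) (2,6) (3,3) (3,4) (3,5) (3,6)] -> total=15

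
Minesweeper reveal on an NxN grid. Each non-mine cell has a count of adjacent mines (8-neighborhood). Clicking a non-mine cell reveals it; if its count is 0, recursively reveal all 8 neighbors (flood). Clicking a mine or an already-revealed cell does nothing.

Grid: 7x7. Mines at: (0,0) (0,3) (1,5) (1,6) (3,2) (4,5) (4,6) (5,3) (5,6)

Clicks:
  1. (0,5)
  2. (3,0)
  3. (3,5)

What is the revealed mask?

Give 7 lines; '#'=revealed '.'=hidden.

Click 1 (0,5) count=2: revealed 1 new [(0,5)] -> total=1
Click 2 (3,0) count=0: revealed 15 new [(1,0) (1,1) (2,0) (2,1) (3,0) (3,1) (4,0) (4,1) (4,2) (5,0) (5,1) (5,2) (6,0) (6,1) (6,2)] -> total=16
Click 3 (3,5) count=2: revealed 1 new [(3,5)] -> total=17

Answer: .....#.
##.....
##.....
##...#.
###....
###....
###....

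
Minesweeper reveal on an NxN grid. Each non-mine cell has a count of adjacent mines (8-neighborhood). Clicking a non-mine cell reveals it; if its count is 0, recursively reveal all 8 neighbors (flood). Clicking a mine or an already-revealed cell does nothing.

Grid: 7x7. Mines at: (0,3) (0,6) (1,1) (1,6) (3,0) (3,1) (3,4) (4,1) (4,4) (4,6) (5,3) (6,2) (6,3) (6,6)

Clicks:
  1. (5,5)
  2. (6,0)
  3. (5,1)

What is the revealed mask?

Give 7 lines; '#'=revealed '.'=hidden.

Answer: .......
.......
.......
.......
.......
##...#.
##.....

Derivation:
Click 1 (5,5) count=3: revealed 1 new [(5,5)] -> total=1
Click 2 (6,0) count=0: revealed 4 new [(5,0) (5,1) (6,0) (6,1)] -> total=5
Click 3 (5,1) count=2: revealed 0 new [(none)] -> total=5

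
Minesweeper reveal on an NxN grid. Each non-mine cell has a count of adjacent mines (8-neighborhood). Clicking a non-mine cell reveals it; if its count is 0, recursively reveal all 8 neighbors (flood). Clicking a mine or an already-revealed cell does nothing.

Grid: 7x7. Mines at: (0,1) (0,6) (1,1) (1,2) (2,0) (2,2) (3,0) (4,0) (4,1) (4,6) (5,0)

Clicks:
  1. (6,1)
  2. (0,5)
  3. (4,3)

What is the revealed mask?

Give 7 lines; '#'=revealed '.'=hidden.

Click 1 (6,1) count=1: revealed 1 new [(6,1)] -> total=1
Click 2 (0,5) count=1: revealed 1 new [(0,5)] -> total=2
Click 3 (4,3) count=0: revealed 30 new [(0,3) (0,4) (1,3) (1,4) (1,5) (1,6) (2,3) (2,4) (2,5) (2,6) (3,2) (3,3) (3,4) (3,5) (3,6) (4,2) (4,3) (4,4) (4,5) (5,1) (5,2) (5,3) (5,4) (5,5) (5,6) (6,2) (6,3) (6,4) (6,5) (6,6)] -> total=32

Answer: ...###.
...####
...####
..#####
..####.
.######
.######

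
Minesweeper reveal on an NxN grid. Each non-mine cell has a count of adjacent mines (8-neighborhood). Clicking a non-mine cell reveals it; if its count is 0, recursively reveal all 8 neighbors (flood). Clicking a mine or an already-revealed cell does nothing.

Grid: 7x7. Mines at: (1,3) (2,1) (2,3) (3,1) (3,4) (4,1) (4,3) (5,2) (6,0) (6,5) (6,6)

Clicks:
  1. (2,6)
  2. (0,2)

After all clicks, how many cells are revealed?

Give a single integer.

Click 1 (2,6) count=0: revealed 15 new [(0,4) (0,5) (0,6) (1,4) (1,5) (1,6) (2,4) (2,5) (2,6) (3,5) (3,6) (4,5) (4,6) (5,5) (5,6)] -> total=15
Click 2 (0,2) count=1: revealed 1 new [(0,2)] -> total=16

Answer: 16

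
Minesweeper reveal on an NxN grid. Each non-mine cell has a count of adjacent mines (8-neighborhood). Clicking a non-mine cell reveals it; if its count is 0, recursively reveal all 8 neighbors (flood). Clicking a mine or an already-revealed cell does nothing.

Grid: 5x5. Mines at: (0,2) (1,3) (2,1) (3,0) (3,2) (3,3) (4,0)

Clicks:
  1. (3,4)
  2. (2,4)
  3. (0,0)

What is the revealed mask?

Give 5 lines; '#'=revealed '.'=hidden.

Answer: ##...
##...
....#
....#
.....

Derivation:
Click 1 (3,4) count=1: revealed 1 new [(3,4)] -> total=1
Click 2 (2,4) count=2: revealed 1 new [(2,4)] -> total=2
Click 3 (0,0) count=0: revealed 4 new [(0,0) (0,1) (1,0) (1,1)] -> total=6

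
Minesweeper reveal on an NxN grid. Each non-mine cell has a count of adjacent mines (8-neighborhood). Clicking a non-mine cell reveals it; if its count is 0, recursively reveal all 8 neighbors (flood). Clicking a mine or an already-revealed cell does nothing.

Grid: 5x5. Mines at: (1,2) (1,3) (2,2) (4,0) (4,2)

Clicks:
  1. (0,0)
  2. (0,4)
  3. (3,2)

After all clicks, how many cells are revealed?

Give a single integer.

Click 1 (0,0) count=0: revealed 8 new [(0,0) (0,1) (1,0) (1,1) (2,0) (2,1) (3,0) (3,1)] -> total=8
Click 2 (0,4) count=1: revealed 1 new [(0,4)] -> total=9
Click 3 (3,2) count=2: revealed 1 new [(3,2)] -> total=10

Answer: 10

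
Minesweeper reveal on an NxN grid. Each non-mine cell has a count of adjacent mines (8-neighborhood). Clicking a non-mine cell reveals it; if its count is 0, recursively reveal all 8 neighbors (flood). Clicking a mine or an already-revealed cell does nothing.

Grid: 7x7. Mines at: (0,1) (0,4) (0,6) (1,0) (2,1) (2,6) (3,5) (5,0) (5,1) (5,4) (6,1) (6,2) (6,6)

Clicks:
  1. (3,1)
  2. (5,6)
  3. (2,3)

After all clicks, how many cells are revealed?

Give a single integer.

Click 1 (3,1) count=1: revealed 1 new [(3,1)] -> total=1
Click 2 (5,6) count=1: revealed 1 new [(5,6)] -> total=2
Click 3 (2,3) count=0: revealed 12 new [(1,2) (1,3) (1,4) (2,2) (2,3) (2,4) (3,2) (3,3) (3,4) (4,2) (4,3) (4,4)] -> total=14

Answer: 14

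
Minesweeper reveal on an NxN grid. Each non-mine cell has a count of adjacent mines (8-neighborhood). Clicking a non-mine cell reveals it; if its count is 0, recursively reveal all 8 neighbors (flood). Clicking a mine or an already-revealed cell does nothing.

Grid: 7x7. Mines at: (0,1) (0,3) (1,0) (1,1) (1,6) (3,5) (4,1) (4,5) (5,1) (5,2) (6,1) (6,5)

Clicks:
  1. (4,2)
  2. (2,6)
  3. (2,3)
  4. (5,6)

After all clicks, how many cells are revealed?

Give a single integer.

Click 1 (4,2) count=3: revealed 1 new [(4,2)] -> total=1
Click 2 (2,6) count=2: revealed 1 new [(2,6)] -> total=2
Click 3 (2,3) count=0: revealed 11 new [(1,2) (1,3) (1,4) (2,2) (2,3) (2,4) (3,2) (3,3) (3,4) (4,3) (4,4)] -> total=13
Click 4 (5,6) count=2: revealed 1 new [(5,6)] -> total=14

Answer: 14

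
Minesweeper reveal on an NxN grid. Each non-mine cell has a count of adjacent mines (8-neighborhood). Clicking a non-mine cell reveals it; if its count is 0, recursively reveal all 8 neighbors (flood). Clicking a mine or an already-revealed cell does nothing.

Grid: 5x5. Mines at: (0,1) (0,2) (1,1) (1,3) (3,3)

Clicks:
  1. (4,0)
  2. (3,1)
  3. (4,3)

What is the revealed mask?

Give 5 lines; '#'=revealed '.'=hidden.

Answer: .....
.....
###..
###..
####.

Derivation:
Click 1 (4,0) count=0: revealed 9 new [(2,0) (2,1) (2,2) (3,0) (3,1) (3,2) (4,0) (4,1) (4,2)] -> total=9
Click 2 (3,1) count=0: revealed 0 new [(none)] -> total=9
Click 3 (4,3) count=1: revealed 1 new [(4,3)] -> total=10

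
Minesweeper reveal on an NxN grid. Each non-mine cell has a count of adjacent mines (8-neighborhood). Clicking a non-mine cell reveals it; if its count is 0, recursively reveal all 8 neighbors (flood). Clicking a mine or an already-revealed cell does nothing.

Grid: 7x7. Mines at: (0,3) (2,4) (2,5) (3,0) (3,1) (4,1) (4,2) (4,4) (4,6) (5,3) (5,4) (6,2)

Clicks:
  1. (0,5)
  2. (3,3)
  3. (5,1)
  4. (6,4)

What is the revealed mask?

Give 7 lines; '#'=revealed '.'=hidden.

Answer: ....###
....###
.......
...#...
.......
.#.....
....#..

Derivation:
Click 1 (0,5) count=0: revealed 6 new [(0,4) (0,5) (0,6) (1,4) (1,5) (1,6)] -> total=6
Click 2 (3,3) count=3: revealed 1 new [(3,3)] -> total=7
Click 3 (5,1) count=3: revealed 1 new [(5,1)] -> total=8
Click 4 (6,4) count=2: revealed 1 new [(6,4)] -> total=9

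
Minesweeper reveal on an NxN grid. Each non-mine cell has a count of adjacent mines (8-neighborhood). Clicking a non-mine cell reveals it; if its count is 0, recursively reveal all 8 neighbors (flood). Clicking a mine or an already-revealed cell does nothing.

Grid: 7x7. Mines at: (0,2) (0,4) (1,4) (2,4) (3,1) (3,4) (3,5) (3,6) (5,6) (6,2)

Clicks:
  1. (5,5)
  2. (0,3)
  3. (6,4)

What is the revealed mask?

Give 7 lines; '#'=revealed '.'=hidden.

Click 1 (5,5) count=1: revealed 1 new [(5,5)] -> total=1
Click 2 (0,3) count=3: revealed 1 new [(0,3)] -> total=2
Click 3 (6,4) count=0: revealed 8 new [(4,3) (4,4) (4,5) (5,3) (5,4) (6,3) (6,4) (6,5)] -> total=10

Answer: ...#...
.......
.......
.......
...###.
...###.
...###.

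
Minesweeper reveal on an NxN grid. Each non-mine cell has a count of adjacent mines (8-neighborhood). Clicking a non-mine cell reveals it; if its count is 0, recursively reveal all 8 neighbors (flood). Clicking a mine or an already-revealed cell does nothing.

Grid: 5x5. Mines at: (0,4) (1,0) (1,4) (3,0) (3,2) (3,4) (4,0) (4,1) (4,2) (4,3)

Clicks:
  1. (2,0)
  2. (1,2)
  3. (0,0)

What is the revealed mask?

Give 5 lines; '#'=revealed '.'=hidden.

Click 1 (2,0) count=2: revealed 1 new [(2,0)] -> total=1
Click 2 (1,2) count=0: revealed 9 new [(0,1) (0,2) (0,3) (1,1) (1,2) (1,3) (2,1) (2,2) (2,3)] -> total=10
Click 3 (0,0) count=1: revealed 1 new [(0,0)] -> total=11

Answer: ####.
.###.
####.
.....
.....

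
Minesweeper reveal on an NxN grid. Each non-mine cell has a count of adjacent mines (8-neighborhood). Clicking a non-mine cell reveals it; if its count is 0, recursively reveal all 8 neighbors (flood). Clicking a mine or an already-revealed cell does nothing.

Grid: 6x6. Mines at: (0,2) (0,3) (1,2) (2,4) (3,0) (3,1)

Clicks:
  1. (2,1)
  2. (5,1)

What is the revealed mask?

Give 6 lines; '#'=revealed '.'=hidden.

Answer: ......
......
.#....
..####
######
######

Derivation:
Click 1 (2,1) count=3: revealed 1 new [(2,1)] -> total=1
Click 2 (5,1) count=0: revealed 16 new [(3,2) (3,3) (3,4) (3,5) (4,0) (4,1) (4,2) (4,3) (4,4) (4,5) (5,0) (5,1) (5,2) (5,3) (5,4) (5,5)] -> total=17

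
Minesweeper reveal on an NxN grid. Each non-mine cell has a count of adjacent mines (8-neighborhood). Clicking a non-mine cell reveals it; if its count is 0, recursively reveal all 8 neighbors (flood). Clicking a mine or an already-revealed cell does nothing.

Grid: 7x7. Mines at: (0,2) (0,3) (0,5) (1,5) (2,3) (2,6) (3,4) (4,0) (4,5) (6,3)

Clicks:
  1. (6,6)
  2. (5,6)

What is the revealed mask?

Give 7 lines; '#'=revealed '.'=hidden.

Answer: .......
.......
.......
.......
.......
....###
....###

Derivation:
Click 1 (6,6) count=0: revealed 6 new [(5,4) (5,5) (5,6) (6,4) (6,5) (6,6)] -> total=6
Click 2 (5,6) count=1: revealed 0 new [(none)] -> total=6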